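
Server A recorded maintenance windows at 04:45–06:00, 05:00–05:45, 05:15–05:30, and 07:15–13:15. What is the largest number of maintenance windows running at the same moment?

At 05:15, 3 of the intervals are simultaneously active.
No point has more.

3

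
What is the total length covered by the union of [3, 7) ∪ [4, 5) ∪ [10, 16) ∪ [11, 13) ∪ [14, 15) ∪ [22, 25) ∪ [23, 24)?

Merged: [3, 7), [10, 16), [22, 25).
Lengths: 4 + 6 + 3 = 13.

13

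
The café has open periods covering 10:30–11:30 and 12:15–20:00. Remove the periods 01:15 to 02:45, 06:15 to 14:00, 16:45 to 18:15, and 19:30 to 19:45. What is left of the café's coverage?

14:00–16:45, 18:15–19:30, 19:45–20:00

10:30–11:30: entirely removed.
12:15–20:00 \ B = 14:00–16:45, 18:15–19:30, 19:45–20:00.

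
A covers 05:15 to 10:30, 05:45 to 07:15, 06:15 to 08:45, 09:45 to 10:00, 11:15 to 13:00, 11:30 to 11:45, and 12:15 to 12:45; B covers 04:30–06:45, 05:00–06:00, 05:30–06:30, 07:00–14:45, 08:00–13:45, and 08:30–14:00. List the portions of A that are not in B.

Merge the first list: 05:15–10:30, 11:15–13:00.
Merge the second list: 04:30–06:45, 07:00–14:45.
05:15–10:30 \ B = 06:45–07:00.
11:15–13:00: entirely removed.

06:45–07:00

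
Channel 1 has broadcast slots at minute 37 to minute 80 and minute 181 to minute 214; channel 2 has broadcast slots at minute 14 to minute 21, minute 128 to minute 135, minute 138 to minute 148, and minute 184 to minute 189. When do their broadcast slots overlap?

minute 184 to minute 189

minute 37 to minute 80: no overlap with the second set.
minute 181 to minute 214 meets the second set on minute 184 to minute 189.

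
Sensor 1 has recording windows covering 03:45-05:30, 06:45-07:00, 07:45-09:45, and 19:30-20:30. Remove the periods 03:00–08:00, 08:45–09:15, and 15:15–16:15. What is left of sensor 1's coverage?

08:00-08:45, 09:15-09:45, 19:30-20:30

03:45-05:30: entirely removed.
06:45-07:00: entirely removed.
07:45-09:45 \ B = 08:00-08:45, 09:15-09:45.
19:30-20:30: nothing removed.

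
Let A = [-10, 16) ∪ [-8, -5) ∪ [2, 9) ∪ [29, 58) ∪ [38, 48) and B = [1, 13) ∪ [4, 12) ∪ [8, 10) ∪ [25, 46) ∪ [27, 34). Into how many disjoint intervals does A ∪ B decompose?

Merge the first list: [-10, 16), [29, 58).
Merge the second list: [1, 13), [25, 46).
A ∪ B = [-10, 16), [25, 58).
That is 2 disjoint pieces.

2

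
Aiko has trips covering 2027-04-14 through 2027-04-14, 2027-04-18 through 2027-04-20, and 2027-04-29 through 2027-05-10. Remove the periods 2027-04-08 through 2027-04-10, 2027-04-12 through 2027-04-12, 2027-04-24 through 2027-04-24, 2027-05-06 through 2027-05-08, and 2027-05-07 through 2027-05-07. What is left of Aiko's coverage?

2027-04-14 through 2027-04-14, 2027-04-18 through 2027-04-20, 2027-04-29 through 2027-05-05, 2027-05-09 through 2027-05-10

Second set merges to 2027-04-08 through 2027-04-10, 2027-04-12 through 2027-04-12, 2027-04-24 through 2027-04-24, 2027-05-06 through 2027-05-08.
2027-04-14 through 2027-04-14: no B overlap → unchanged.
2027-04-18 through 2027-04-20: no B overlap → unchanged.
2027-04-29 through 2027-05-10 minus B → 2027-04-29 through 2027-05-05, 2027-05-09 through 2027-05-10.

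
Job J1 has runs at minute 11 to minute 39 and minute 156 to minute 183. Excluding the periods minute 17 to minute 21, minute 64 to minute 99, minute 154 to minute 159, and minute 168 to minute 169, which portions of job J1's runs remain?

minute 11 to minute 39 with B removed leaves minute 11 to minute 17, minute 21 to minute 39.
minute 156 to minute 183 with B removed leaves minute 159 to minute 168, minute 169 to minute 183.

minute 11 to minute 17, minute 21 to minute 39, minute 159 to minute 168, minute 169 to minute 183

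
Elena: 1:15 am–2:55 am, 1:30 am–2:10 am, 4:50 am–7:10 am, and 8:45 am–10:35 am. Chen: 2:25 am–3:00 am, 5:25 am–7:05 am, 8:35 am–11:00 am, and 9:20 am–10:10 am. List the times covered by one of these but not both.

First set merges to 1:15 am–2:55 am, 4:50 am–7:10 am, 8:45 am–10:35 am.
Second set merges to 2:25 am–3:00 am, 5:25 am–7:05 am, 8:35 am–11:00 am.
A but not B: 1:15 am–2:25 am, 4:50 am–5:25 am, 7:05 am–7:10 am.
B but not A: 2:55 am–3:00 am, 8:35 am–8:45 am, 10:35 am–11:00 am.
Combining gives A △ B.

1:15 am–2:25 am, 2:55 am–3:00 am, 4:50 am–5:25 am, 7:05 am–7:10 am, 8:35 am–8:45 am, 10:35 am–11:00 am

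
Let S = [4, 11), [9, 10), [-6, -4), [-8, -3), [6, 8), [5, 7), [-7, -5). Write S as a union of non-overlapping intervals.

[-8, -3) ∪ [4, 11)

Sort by start: [-8, -3), [-7, -5), [-6, -4), [4, 11), [5, 7), [6, 8), [9, 10).
[-7, -5) overlaps/touches [-8, -3) → extend to [-8, -3).
[-6, -4) overlaps/touches [-8, -3) → extend to [-8, -3).
[4, 11) is disjoint → start new block.
[5, 7) overlaps/touches [4, 11) → extend to [4, 11).
[6, 8) overlaps/touches [4, 11) → extend to [4, 11).
[9, 10) overlaps/touches [4, 11) → extend to [4, 11).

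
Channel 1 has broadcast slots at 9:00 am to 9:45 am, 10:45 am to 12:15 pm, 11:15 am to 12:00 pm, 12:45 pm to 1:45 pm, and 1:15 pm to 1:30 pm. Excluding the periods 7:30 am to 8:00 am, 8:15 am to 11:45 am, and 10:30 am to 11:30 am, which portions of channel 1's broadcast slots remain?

11:45 am–12:15 pm, 12:45 pm–1:45 pm

First set merges to 9:00 am–9:45 am, 10:45 am–12:15 pm, 12:45 pm–1:45 pm.
Second set merges to 7:30 am–8:00 am, 8:15 am–11:45 am.
9:00 am–9:45 am: fully covered by B → removed.
10:45 am–12:15 pm minus B → 11:45 am–12:15 pm.
12:45 pm–1:45 pm: no B overlap → unchanged.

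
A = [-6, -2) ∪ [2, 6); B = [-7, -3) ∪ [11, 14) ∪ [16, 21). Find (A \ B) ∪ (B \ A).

[-7, -6) ∪ [-3, -2) ∪ [2, 6) ∪ [11, 14) ∪ [16, 21)

A but not B: [-3, -2), [2, 6).
B but not A: [-7, -6), [11, 14), [16, 21).
Combining gives A △ B.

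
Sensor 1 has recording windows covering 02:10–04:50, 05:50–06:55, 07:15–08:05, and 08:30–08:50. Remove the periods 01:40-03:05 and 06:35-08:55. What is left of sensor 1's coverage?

02:10–04:50 with B removed leaves 03:05–04:50.
05:50–06:55 with B removed leaves 05:50–06:35.
07:15–08:05 lies entirely inside B → drops out.
08:30–08:50 lies entirely inside B → drops out.

03:05–04:50, 05:50–06:35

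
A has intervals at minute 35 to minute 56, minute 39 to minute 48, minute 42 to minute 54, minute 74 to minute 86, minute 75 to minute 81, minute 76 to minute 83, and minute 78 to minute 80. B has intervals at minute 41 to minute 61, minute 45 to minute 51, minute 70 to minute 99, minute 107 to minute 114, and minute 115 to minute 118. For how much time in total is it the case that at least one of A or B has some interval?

65 minutes

A, merged: minute 35 to minute 56, minute 74 to minute 86.
B, merged: minute 41 to minute 61, minute 70 to minute 99, minute 107 to minute 114, minute 115 to minute 118.
A ∪ B = minute 35 to minute 61, minute 70 to minute 99, minute 107 to minute 114, minute 115 to minute 118.
Total: 26 minutes + 29 minutes + 7 minutes + 3 minutes = 65 minutes.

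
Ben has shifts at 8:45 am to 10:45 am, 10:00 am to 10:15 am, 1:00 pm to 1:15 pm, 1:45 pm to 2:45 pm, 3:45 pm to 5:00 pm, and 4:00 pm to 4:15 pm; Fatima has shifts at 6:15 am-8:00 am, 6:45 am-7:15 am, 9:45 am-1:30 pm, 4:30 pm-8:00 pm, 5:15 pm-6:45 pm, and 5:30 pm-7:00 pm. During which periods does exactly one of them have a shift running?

Merge the first list: 8:45 am-10:45 am, 1:00 pm-1:15 pm, 1:45 pm-2:45 pm, 3:45 pm-5:00 pm.
Merge the second list: 6:15 am-8:00 am, 9:45 am-1:30 pm, 4:30 pm-8:00 pm.
A \ B = 8:45 am-9:45 am, 1:45 pm-2:45 pm, 3:45 pm-4:30 pm.
B \ A = 6:15 am-8:00 am, 10:45 am-1:00 pm, 1:15 pm-1:30 pm, 5:00 pm-8:00 pm.
Union of the two gives the symmetric difference.

6:15 am-8:00 am, 8:45 am-9:45 am, 10:45 am-1:00 pm, 1:15 pm-1:30 pm, 1:45 pm-2:45 pm, 3:45 pm-4:30 pm, 5:00 pm-8:00 pm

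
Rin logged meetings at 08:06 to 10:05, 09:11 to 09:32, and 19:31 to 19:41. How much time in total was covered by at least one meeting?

2 h 9 min

Merged: 08:06-10:05, 19:31-19:41.
Lengths: 1 h 59 min + 10 min = 2 h 9 min.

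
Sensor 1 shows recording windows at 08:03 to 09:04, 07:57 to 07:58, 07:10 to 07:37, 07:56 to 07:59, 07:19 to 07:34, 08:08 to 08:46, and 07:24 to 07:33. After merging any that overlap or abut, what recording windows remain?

Sort by start: 07:10–07:37, 07:19–07:34, 07:24–07:33, 07:56–07:59, 07:57–07:58, 08:03–09:04, 08:08–08:46.
07:19–07:34 overlaps/touches 07:10–07:37 → extend to 07:10–07:37.
07:24–07:33 overlaps/touches 07:10–07:37 → extend to 07:10–07:37.
07:56–07:59 is disjoint → start new block.
07:57–07:58 overlaps/touches 07:56–07:59 → extend to 07:56–07:59.
08:03–09:04 is disjoint → start new block.
08:08–08:46 overlaps/touches 08:03–09:04 → extend to 08:03–09:04.

07:10–07:37, 07:56–07:59, 08:03–09:04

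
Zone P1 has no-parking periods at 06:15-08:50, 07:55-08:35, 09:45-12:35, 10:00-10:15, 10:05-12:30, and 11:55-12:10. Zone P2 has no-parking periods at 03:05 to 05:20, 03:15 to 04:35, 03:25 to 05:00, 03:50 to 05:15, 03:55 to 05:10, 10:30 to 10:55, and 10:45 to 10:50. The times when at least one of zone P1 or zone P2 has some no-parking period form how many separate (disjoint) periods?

3

First set merges to 06:15-08:50, 09:45-12:35.
Second set merges to 03:05-05:20, 10:30-10:55.
A ∪ B = 03:05-05:20, 06:15-08:50, 09:45-12:35.
That is 3 disjoint pieces.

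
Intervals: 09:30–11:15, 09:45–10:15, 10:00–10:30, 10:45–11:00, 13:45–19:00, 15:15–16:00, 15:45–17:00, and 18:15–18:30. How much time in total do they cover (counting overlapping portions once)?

Merged: 09:30-11:15, 13:45-19:00.
Lengths: 1 h 45 min + 5 h 15 min = 7 h.

7 h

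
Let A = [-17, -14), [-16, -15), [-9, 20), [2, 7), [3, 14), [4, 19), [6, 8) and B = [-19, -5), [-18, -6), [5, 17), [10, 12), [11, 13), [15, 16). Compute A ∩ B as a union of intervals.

[-17, -14) ∪ [-9, -5) ∪ [5, 17)

A, merged: [-17, -14), [-9, 20).
B, merged: [-19, -5), [5, 17).
[-17, -14) meets the second set on [-17, -14).
[-9, 20) meets the second set on [-9, -5), [5, 17).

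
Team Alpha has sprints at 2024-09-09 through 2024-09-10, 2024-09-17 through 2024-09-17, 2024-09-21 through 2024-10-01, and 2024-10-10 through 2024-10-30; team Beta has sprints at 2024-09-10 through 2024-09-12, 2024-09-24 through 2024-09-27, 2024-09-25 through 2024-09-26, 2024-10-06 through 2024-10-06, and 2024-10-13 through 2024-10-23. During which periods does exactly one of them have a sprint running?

2024-09-09 through 2024-09-09, 2024-09-11 through 2024-09-12, 2024-09-17 through 2024-09-17, 2024-09-21 through 2024-09-23, 2024-09-28 through 2024-10-01, 2024-10-06 through 2024-10-06, 2024-10-10 through 2024-10-12, 2024-10-24 through 2024-10-30

B, merged: 2024-09-10 through 2024-09-12, 2024-09-24 through 2024-09-27, 2024-10-06 through 2024-10-06, 2024-10-13 through 2024-10-23.
A \ B = 2024-09-09 through 2024-09-09, 2024-09-17 through 2024-09-17, 2024-09-21 through 2024-09-23, 2024-09-28 through 2024-10-01, 2024-10-10 through 2024-10-12, 2024-10-24 through 2024-10-30.
B \ A = 2024-09-11 through 2024-09-12, 2024-10-06 through 2024-10-06.
Union of the two gives the symmetric difference.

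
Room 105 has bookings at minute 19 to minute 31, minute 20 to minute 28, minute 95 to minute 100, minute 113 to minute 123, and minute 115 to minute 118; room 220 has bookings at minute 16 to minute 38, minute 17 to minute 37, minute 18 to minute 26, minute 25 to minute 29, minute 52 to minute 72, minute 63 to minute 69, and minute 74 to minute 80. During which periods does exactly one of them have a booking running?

minute 16 to minute 19, minute 31 to minute 38, minute 52 to minute 72, minute 74 to minute 80, minute 95 to minute 100, minute 113 to minute 123

First set merges to minute 19 to minute 31, minute 95 to minute 100, minute 113 to minute 123.
Second set merges to minute 16 to minute 38, minute 52 to minute 72, minute 74 to minute 80.
A \ B = minute 95 to minute 100, minute 113 to minute 123.
B \ A = minute 16 to minute 19, minute 31 to minute 38, minute 52 to minute 72, minute 74 to minute 80.
Union of the two gives the symmetric difference.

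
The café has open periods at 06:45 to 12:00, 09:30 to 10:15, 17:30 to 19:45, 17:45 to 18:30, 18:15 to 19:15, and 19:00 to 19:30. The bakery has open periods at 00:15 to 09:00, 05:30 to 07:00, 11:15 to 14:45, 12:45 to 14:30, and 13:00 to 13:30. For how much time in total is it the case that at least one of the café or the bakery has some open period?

16 h 45 min

First set merges to 06:45–12:00, 17:30–19:45.
Second set merges to 00:15–09:00, 11:15–14:45.
A ∪ B = 00:15–14:45, 17:30–19:45.
Total: 14 h 30 min + 2 h 15 min = 16 h 45 min.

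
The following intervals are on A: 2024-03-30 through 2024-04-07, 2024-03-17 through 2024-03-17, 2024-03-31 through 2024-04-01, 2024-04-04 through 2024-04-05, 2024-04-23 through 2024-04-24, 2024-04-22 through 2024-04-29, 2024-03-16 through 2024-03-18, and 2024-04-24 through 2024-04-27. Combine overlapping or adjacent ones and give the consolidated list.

2024-03-16 through 2024-03-18, 2024-03-30 through 2024-04-07, 2024-04-22 through 2024-04-29

Sort by start: 2024-03-16 through 2024-03-18, 2024-03-17 through 2024-03-17, 2024-03-30 through 2024-04-07, 2024-03-31 through 2024-04-01, 2024-04-04 through 2024-04-05, 2024-04-22 through 2024-04-29, 2024-04-23 through 2024-04-24, 2024-04-24 through 2024-04-27.
2024-03-17 through 2024-03-17 overlaps/touches 2024-03-16 through 2024-03-18 → extend to 2024-03-16 through 2024-03-18.
2024-03-30 through 2024-04-07 is disjoint → start new block.
2024-03-31 through 2024-04-01 overlaps/touches 2024-03-30 through 2024-04-07 → extend to 2024-03-30 through 2024-04-07.
2024-04-04 through 2024-04-05 overlaps/touches 2024-03-30 through 2024-04-07 → extend to 2024-03-30 through 2024-04-07.
2024-04-22 through 2024-04-29 is disjoint → start new block.
2024-04-23 through 2024-04-24 overlaps/touches 2024-04-22 through 2024-04-29 → extend to 2024-04-22 through 2024-04-29.
2024-04-24 through 2024-04-27 overlaps/touches 2024-04-22 through 2024-04-29 → extend to 2024-04-22 through 2024-04-29.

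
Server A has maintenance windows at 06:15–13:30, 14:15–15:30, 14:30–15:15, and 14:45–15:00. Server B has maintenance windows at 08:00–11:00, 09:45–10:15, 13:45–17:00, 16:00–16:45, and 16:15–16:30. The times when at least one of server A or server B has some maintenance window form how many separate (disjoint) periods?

A, merged: 06:15–13:30, 14:15–15:30.
B, merged: 08:00–11:00, 13:45–17:00.
A ∪ B = 06:15–13:30, 13:45–17:00.
That is 2 disjoint pieces.

2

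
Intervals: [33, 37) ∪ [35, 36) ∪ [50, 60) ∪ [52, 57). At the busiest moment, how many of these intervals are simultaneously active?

2

Sweep endpoints in order; track running count of active intervals.
Peak of 2 reached at 35.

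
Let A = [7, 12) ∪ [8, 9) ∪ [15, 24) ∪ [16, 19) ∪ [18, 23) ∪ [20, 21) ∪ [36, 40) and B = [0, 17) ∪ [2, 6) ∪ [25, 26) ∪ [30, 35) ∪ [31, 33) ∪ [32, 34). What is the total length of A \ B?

11

A, merged: [7, 12), [15, 24), [36, 40).
B, merged: [0, 17), [25, 26), [30, 35).
A \ B = [17, 24), [36, 40).
Total: 7 + 4 = 11.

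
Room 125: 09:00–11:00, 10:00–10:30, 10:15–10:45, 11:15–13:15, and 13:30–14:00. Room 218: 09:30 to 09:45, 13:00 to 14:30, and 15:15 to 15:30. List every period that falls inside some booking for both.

09:30–09:45, 13:00–13:15, 13:30–14:00

First set merges to 09:00–11:00, 11:15–13:15, 13:30–14:00.
09:00–11:00 ∩ B → 09:30–09:45.
11:15–13:15 ∩ B → 13:00–13:15.
13:30–14:00 ∩ B → 13:30–14:00.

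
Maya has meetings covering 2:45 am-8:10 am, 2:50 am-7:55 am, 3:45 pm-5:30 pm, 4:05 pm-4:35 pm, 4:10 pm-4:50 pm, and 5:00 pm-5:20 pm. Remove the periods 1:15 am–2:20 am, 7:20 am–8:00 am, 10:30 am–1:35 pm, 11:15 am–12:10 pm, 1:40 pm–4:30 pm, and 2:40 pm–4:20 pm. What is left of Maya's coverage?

2:45 am-7:20 am, 8:00 am-8:10 am, 4:30 pm-5:30 pm

First set merges to 2:45 am-8:10 am, 3:45 pm-5:30 pm.
Second set merges to 1:15 am-2:20 am, 7:20 am-8:00 am, 10:30 am-1:35 pm, 1:40 pm-4:30 pm.
2:45 am-8:10 am minus B → 2:45 am-7:20 am, 8:00 am-8:10 am.
3:45 pm-5:30 pm minus B → 4:30 pm-5:30 pm.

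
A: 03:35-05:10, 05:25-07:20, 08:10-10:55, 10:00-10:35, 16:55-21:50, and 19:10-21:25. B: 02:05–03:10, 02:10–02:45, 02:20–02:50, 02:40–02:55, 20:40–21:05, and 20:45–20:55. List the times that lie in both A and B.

A, merged: 03:35-05:10, 05:25-07:20, 08:10-10:55, 16:55-21:50.
B, merged: 02:05-03:10, 20:40-21:05.
03:35-05:10 falls entirely outside B.
05:25-07:20 falls entirely outside B.
08:10-10:55 falls entirely outside B.
16:55-21:50 overlaps B on 20:40-21:05.

20:40-21:05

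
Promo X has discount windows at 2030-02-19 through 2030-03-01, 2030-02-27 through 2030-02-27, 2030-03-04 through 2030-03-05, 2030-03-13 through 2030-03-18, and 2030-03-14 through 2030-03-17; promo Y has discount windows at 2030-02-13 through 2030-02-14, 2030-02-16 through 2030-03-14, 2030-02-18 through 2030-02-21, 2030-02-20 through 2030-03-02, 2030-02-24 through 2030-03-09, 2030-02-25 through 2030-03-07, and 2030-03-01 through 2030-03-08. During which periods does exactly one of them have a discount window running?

2030-02-13 through 2030-02-14, 2030-02-16 through 2030-02-18, 2030-03-02 through 2030-03-03, 2030-03-06 through 2030-03-12, 2030-03-15 through 2030-03-18

First set merges to 2030-02-19 through 2030-03-01, 2030-03-04 through 2030-03-05, 2030-03-13 through 2030-03-18.
Second set merges to 2030-02-13 through 2030-02-14, 2030-02-16 through 2030-03-14.
A but not B: 2030-03-15 through 2030-03-18.
B but not A: 2030-02-13 through 2030-02-14, 2030-02-16 through 2030-02-18, 2030-03-02 through 2030-03-03, 2030-03-06 through 2030-03-12.
Combining gives A △ B.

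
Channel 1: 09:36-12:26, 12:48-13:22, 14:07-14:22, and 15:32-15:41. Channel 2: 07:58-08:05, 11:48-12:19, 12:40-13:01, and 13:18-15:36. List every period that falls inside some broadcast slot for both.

11:48–12:19, 12:48–13:01, 13:18–13:22, 14:07–14:22, 15:32–15:36

09:36–12:26 overlaps B on 11:48–12:19.
12:48–13:22 overlaps B on 12:48–13:01, 13:18–13:22.
14:07–14:22 overlaps B on 14:07–14:22.
15:32–15:41 overlaps B on 15:32–15:36.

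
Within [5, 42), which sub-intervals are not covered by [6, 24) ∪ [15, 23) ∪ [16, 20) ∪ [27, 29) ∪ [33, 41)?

[5, 6) ∪ [24, 27) ∪ [29, 33) ∪ [41, 42)

After merging, the occupied span is [6, 24), [27, 29), [33, 41).
Gaps within [5, 42): [5, 6), [24, 27), [29, 33), [41, 42).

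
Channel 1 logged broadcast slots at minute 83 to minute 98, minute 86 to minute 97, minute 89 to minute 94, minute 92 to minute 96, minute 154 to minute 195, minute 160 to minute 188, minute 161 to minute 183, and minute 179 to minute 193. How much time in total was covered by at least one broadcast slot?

Merged: minute 83 to minute 98, minute 154 to minute 195.
Lengths: 15 minutes + 41 minutes = 56 minutes.

56 minutes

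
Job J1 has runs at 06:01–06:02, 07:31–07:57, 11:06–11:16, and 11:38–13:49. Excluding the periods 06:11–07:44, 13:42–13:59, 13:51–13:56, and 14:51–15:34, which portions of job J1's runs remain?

06:01–06:02, 07:44–07:57, 11:06–11:16, 11:38–13:42

Second set merges to 06:11–07:44, 13:42–13:59, 14:51–15:34.
06:01–06:02: no B overlap → unchanged.
07:31–07:57 minus B → 07:44–07:57.
11:06–11:16: no B overlap → unchanged.
11:38–13:49 minus B → 11:38–13:42.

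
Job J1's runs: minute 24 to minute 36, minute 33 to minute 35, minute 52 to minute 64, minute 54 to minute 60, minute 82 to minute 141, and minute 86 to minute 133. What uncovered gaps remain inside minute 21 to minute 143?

minute 21 to minute 24, minute 36 to minute 52, minute 64 to minute 82, minute 141 to minute 143

The merged coverage is minute 24 to minute 36, minute 52 to minute 64, minute 82 to minute 141.
Uncovered inside minute 21 to minute 143: minute 21 to minute 24, minute 36 to minute 52, minute 64 to minute 82, minute 141 to minute 143.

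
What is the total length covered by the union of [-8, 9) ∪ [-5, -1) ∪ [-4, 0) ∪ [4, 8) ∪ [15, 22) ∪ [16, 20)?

24

Merged: [-8, 9), [15, 22).
Lengths: 17 + 7 = 24.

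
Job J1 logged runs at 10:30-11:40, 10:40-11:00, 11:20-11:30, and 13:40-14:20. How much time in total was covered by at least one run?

Merged: 10:30–11:40, 13:40–14:20.
Lengths: 1 h 10 min + 40 min = 1 h 50 min.

1 h 50 min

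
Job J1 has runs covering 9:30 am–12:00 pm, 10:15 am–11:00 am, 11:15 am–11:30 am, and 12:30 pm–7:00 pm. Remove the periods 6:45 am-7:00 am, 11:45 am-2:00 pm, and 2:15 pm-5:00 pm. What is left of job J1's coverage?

9:30 am-11:45 am, 2:00 pm-2:15 pm, 5:00 pm-7:00 pm

Merge the first list: 9:30 am-12:00 pm, 12:30 pm-7:00 pm.
9:30 am-12:00 pm \ B = 9:30 am-11:45 am.
12:30 pm-7:00 pm \ B = 2:00 pm-2:15 pm, 5:00 pm-7:00 pm.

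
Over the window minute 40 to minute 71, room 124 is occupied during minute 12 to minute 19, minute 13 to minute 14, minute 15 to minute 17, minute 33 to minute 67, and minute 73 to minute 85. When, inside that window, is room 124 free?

The merged coverage is minute 12 to minute 19, minute 33 to minute 67, minute 73 to minute 85.
Uncovered inside minute 40 to minute 71: minute 67 to minute 71.

minute 67 to minute 71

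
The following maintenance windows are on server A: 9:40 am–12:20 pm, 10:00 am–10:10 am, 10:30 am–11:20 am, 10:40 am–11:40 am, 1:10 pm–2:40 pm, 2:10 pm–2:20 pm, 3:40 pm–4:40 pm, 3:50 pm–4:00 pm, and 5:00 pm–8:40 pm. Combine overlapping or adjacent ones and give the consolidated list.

10:00 am–10:10 am overlaps/touches 9:40 am–12:20 pm → extend to 9:40 am–12:20 pm.
10:30 am–11:20 am overlaps/touches 9:40 am–12:20 pm → extend to 9:40 am–12:20 pm.
10:40 am–11:40 am overlaps/touches 9:40 am–12:20 pm → extend to 9:40 am–12:20 pm.
1:10 pm–2:40 pm is disjoint → start new block.
2:10 pm–2:20 pm overlaps/touches 1:10 pm–2:40 pm → extend to 1:10 pm–2:40 pm.
3:40 pm–4:40 pm is disjoint → start new block.
3:50 pm–4:00 pm overlaps/touches 3:40 pm–4:40 pm → extend to 3:40 pm–4:40 pm.
5:00 pm–8:40 pm is disjoint → start new block.

9:40 am–12:20 pm, 1:10 pm–2:40 pm, 3:40 pm–4:40 pm, 5:00 pm–8:40 pm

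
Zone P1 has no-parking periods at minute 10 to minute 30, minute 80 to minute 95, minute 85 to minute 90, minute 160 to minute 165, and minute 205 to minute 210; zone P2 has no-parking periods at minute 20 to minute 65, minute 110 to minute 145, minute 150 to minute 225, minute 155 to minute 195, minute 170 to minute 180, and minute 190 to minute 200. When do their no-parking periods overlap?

First set merges to minute 10 to minute 30, minute 80 to minute 95, minute 160 to minute 165, minute 205 to minute 210.
Second set merges to minute 20 to minute 65, minute 110 to minute 145, minute 150 to minute 225.
minute 10 to minute 30 overlaps B on minute 20 to minute 30.
minute 80 to minute 95 falls entirely outside B.
minute 160 to minute 165 overlaps B on minute 160 to minute 165.
minute 205 to minute 210 overlaps B on minute 205 to minute 210.

minute 20 to minute 30, minute 160 to minute 165, minute 205 to minute 210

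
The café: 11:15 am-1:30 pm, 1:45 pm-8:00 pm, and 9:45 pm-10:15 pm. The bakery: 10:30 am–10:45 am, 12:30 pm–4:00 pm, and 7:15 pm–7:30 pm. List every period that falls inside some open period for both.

12:30 pm–1:30 pm, 1:45 pm–4:00 pm, 7:15 pm–7:30 pm

11:15 am–1:30 pm meets the second set on 12:30 pm–1:30 pm.
1:45 pm–8:00 pm meets the second set on 1:45 pm–4:00 pm, 7:15 pm–7:30 pm.
9:45 pm–10:15 pm: no overlap with the second set.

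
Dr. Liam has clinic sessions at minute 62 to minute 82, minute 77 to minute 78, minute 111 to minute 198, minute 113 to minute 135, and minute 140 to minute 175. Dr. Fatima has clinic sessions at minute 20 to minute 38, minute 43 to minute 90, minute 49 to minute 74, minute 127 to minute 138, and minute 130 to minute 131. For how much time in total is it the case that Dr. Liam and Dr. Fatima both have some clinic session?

31 minutes

A, merged: minute 62 to minute 82, minute 111 to minute 198.
B, merged: minute 20 to minute 38, minute 43 to minute 90, minute 127 to minute 138.
A ∩ B = minute 62 to minute 82, minute 127 to minute 138.
Total: 20 minutes + 11 minutes = 31 minutes.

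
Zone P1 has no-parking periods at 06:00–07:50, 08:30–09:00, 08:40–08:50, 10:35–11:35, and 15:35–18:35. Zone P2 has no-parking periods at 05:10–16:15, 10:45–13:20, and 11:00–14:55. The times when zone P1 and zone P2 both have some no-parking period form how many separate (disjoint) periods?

Merge the first list: 06:00–07:50, 08:30–09:00, 10:35–11:35, 15:35–18:35.
Merge the second list: 05:10–16:15.
A ∩ B = 06:00–07:50, 08:30–09:00, 10:35–11:35, 15:35–16:15.
That is 4 disjoint pieces.

4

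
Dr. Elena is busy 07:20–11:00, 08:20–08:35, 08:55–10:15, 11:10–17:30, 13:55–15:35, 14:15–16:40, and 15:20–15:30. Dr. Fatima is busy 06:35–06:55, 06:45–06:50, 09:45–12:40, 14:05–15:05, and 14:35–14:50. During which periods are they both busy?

A, merged: 07:20–11:00, 11:10–17:30.
B, merged: 06:35–06:55, 09:45–12:40, 14:05–15:05.
07:20–11:00 meets the second set on 09:45–11:00.
11:10–17:30 meets the second set on 11:10–12:40, 14:05–15:05.

09:45–11:00, 11:10–12:40, 14:05–15:05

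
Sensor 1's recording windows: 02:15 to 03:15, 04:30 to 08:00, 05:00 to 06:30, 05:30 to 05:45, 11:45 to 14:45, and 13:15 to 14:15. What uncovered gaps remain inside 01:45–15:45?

01:45–02:15, 03:15–04:30, 08:00–11:45, 14:45–15:45

After merging, the occupied span is 02:15–03:15, 04:30–08:00, 11:45–14:45.
Gaps within 01:45–15:45: 01:45–02:15, 03:15–04:30, 08:00–11:45, 14:45–15:45.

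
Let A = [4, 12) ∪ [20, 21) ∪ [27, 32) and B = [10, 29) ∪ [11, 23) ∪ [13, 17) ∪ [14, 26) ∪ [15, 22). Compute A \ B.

[4, 10) ∪ [29, 32)

Second set merges to [10, 29).
[4, 12) minus B → [4, 10).
[20, 21): fully covered by B → removed.
[27, 32) minus B → [29, 32).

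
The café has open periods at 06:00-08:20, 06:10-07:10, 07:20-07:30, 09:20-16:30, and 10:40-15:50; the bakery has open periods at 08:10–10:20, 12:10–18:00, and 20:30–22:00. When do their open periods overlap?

08:10–08:20, 09:20–10:20, 12:10–16:30

First set merges to 06:00–08:20, 09:20–16:30.
06:00–08:20 meets the second set on 08:10–08:20.
09:20–16:30 meets the second set on 09:20–10:20, 12:10–16:30.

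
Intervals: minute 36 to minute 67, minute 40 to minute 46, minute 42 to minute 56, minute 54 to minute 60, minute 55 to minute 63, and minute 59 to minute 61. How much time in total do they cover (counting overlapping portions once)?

Merged: minute 36 to minute 67.
Length: 31 minutes.

31 minutes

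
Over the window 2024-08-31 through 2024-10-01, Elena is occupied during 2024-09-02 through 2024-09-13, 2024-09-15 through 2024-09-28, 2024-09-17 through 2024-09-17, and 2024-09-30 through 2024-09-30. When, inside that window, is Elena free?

2024-08-31 through 2024-09-01, 2024-09-14 through 2024-09-14, 2024-09-29 through 2024-09-29, 2024-10-01 through 2024-10-01

After merging, the occupied span is 2024-09-02 through 2024-09-13, 2024-09-15 through 2024-09-28, 2024-09-30 through 2024-09-30.
Uncovered inside 2024-08-31 through 2024-10-01: 2024-08-31 through 2024-09-01, 2024-09-14 through 2024-09-14, 2024-09-29 through 2024-09-29, 2024-10-01 through 2024-10-01.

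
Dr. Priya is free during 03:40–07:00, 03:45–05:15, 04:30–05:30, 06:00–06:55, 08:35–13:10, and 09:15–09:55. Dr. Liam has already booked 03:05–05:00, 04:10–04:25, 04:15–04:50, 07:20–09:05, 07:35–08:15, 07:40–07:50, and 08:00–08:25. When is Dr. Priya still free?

A, merged: 03:40-07:00, 08:35-13:10.
B, merged: 03:05-05:00, 07:20-09:05.
03:40-07:00 with B removed leaves 05:00-07:00.
08:35-13:10 with B removed leaves 09:05-13:10.

05:00-07:00, 09:05-13:10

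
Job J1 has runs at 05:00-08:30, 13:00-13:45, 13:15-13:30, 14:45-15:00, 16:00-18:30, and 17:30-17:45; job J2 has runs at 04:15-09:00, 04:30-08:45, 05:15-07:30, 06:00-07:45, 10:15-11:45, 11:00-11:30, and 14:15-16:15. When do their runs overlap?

05:00–08:30, 14:45–15:00, 16:00–16:15

First set merges to 05:00–08:30, 13:00–13:45, 14:45–15:00, 16:00–18:30.
Second set merges to 04:15–09:00, 10:15–11:45, 14:15–16:15.
05:00–08:30 ∩ B → 05:00–08:30.
13:00–13:45 meets no B interval.
14:45–15:00 ∩ B → 14:45–15:00.
16:00–18:30 ∩ B → 16:00–16:15.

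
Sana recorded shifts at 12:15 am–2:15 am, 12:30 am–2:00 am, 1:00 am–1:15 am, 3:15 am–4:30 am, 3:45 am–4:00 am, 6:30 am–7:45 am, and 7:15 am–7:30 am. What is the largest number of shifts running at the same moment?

At 1:00 am, 3 of the intervals are simultaneously active.
No point has more.

3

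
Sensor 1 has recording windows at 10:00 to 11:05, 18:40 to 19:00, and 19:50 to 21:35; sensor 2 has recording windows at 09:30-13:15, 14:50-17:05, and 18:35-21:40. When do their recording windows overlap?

10:00–11:05 overlaps B on 10:00–11:05.
18:40–19:00 overlaps B on 18:40–19:00.
19:50–21:35 overlaps B on 19:50–21:35.

10:00–11:05, 18:40–19:00, 19:50–21:35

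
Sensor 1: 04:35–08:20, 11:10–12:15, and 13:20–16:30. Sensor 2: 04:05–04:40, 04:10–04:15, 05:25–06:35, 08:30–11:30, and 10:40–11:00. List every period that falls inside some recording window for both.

04:35–04:40, 05:25–06:35, 11:10–11:30

Merge the second list: 04:05–04:40, 05:25–06:35, 08:30–11:30.
04:35–08:20 ∩ B → 04:35–04:40, 05:25–06:35.
11:10–12:15 ∩ B → 11:10–11:30.
13:20–16:30 meets no B interval.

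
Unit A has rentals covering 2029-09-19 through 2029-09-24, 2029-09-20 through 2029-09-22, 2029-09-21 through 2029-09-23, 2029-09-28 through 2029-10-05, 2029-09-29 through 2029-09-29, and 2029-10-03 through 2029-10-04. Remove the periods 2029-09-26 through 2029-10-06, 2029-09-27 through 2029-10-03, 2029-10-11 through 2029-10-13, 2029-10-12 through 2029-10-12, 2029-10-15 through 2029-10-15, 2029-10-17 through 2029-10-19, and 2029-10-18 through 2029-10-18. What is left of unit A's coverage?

Merge the first list: 2029-09-19 through 2029-09-24, 2029-09-28 through 2029-10-05.
Merge the second list: 2029-09-26 through 2029-10-06, 2029-10-11 through 2029-10-13, 2029-10-15 through 2029-10-15, 2029-10-17 through 2029-10-19.
2029-09-19 through 2029-09-24: no B overlap → unchanged.
2029-09-28 through 2029-10-05: fully covered by B → removed.

2029-09-19 through 2029-09-24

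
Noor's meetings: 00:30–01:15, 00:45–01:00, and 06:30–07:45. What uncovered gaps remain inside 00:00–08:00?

The merged coverage is 00:30–01:15, 06:30–07:45.
Complement within 00:00–08:00: 00:00–00:30, 01:15–06:30, 07:45–08:00.

00:00–00:30, 01:15–06:30, 07:45–08:00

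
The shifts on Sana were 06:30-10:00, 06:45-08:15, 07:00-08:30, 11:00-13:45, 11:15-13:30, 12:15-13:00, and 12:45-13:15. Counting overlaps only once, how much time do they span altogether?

6 h 15 min

Merged: 06:30-10:00, 11:00-13:45.
Lengths: 3 h 30 min + 2 h 45 min = 6 h 15 min.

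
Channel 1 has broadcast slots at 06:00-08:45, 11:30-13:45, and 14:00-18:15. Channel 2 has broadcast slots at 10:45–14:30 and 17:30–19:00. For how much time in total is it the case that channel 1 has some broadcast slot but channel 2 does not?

5 h 45 min

A \ B = 06:00-08:45, 14:30-17:30.
Total: 2 h 45 min + 3 h = 5 h 45 min.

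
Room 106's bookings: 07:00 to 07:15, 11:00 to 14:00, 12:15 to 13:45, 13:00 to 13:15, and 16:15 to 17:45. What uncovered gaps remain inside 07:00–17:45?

After merging, the occupied span is 07:00–07:15, 11:00–14:00, 16:15–17:45.
Complement within 07:00–17:45: 07:15–11:00, 14:00–16:15.

07:15–11:00, 14:00–16:15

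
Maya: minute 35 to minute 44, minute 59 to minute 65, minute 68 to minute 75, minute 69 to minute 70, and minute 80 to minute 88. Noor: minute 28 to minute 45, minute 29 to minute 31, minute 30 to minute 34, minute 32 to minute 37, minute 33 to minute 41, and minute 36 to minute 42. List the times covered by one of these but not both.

First set merges to minute 35 to minute 44, minute 59 to minute 65, minute 68 to minute 75, minute 80 to minute 88.
Second set merges to minute 28 to minute 45.
A \ B = minute 59 to minute 65, minute 68 to minute 75, minute 80 to minute 88.
B \ A = minute 28 to minute 35, minute 44 to minute 45.
Union of the two gives the symmetric difference.

minute 28 to minute 35, minute 44 to minute 45, minute 59 to minute 65, minute 68 to minute 75, minute 80 to minute 88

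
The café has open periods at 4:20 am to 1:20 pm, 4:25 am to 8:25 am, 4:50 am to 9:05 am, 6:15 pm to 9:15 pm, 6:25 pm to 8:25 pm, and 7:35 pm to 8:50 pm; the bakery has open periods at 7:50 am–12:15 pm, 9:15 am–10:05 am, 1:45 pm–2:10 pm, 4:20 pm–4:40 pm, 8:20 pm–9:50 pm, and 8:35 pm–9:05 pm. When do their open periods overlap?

7:50 am-12:15 pm, 8:20 pm-9:15 pm

A, merged: 4:20 am-1:20 pm, 6:15 pm-9:15 pm.
B, merged: 7:50 am-12:15 pm, 1:45 pm-2:10 pm, 4:20 pm-4:40 pm, 8:20 pm-9:50 pm.
4:20 am-1:20 pm overlaps B on 7:50 am-12:15 pm.
6:15 pm-9:15 pm overlaps B on 8:20 pm-9:15 pm.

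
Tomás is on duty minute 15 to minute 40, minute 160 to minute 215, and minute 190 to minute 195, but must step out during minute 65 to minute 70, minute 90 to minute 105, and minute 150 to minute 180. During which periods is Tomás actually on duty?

Merge the first list: minute 15 to minute 40, minute 160 to minute 215.
minute 15 to minute 40: nothing removed.
minute 160 to minute 215 \ B = minute 180 to minute 215.

minute 15 to minute 40, minute 180 to minute 215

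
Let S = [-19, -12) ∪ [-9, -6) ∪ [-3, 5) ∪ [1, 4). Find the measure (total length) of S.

Merged: [-19, -12), [-9, -6), [-3, 5).
Lengths: 7 + 3 + 8 = 18.

18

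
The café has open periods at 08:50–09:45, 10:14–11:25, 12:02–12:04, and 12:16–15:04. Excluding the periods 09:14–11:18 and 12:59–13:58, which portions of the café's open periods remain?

08:50–09:14, 11:18–11:25, 12:02–12:04, 12:16–12:59, 13:58–15:04

08:50–09:45 with B removed leaves 08:50–09:14.
10:14–11:25 with B removed leaves 11:18–11:25.
12:02–12:04 is untouched.
12:16–15:04 with B removed leaves 12:16–12:59, 13:58–15:04.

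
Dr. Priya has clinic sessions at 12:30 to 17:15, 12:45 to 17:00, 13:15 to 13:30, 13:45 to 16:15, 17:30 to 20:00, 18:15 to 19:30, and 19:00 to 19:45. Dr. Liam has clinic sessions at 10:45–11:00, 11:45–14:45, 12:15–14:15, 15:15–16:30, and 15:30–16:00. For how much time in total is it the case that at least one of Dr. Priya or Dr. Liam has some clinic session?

8 h 15 min

Merge the first list: 12:30-17:15, 17:30-20:00.
Merge the second list: 10:45-11:00, 11:45-14:45, 15:15-16:30.
A ∪ B = 10:45-11:00, 11:45-17:15, 17:30-20:00.
Total: 15 min + 5 h 30 min + 2 h 30 min = 8 h 15 min.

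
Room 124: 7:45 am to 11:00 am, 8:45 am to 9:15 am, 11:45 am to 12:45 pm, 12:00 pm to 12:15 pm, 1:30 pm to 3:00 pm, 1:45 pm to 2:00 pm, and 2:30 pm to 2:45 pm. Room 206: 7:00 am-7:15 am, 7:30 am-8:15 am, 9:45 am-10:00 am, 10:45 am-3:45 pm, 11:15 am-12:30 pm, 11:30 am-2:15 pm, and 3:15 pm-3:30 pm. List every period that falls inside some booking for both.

First set merges to 7:45 am–11:00 am, 11:45 am–12:45 pm, 1:30 pm–3:00 pm.
Second set merges to 7:00 am–7:15 am, 7:30 am–8:15 am, 9:45 am–10:00 am, 10:45 am–3:45 pm.
7:45 am–11:00 am overlaps B on 7:45 am–8:15 am, 9:45 am–10:00 am, 10:45 am–11:00 am.
11:45 am–12:45 pm overlaps B on 11:45 am–12:45 pm.
1:30 pm–3:00 pm overlaps B on 1:30 pm–3:00 pm.

7:45 am–8:15 am, 9:45 am–10:00 am, 10:45 am–11:00 am, 11:45 am–12:45 pm, 1:30 pm–3:00 pm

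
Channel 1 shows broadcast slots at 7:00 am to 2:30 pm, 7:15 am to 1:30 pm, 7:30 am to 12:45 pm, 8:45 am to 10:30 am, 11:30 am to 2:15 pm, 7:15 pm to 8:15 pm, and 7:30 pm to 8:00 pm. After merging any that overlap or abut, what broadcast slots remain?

7:15 am–1:30 pm overlaps/touches 7:00 am–2:30 pm → extend to 7:00 am–2:30 pm.
7:30 am–12:45 pm overlaps/touches 7:00 am–2:30 pm → extend to 7:00 am–2:30 pm.
8:45 am–10:30 am overlaps/touches 7:00 am–2:30 pm → extend to 7:00 am–2:30 pm.
11:30 am–2:15 pm overlaps/touches 7:00 am–2:30 pm → extend to 7:00 am–2:30 pm.
7:15 pm–8:15 pm is disjoint → start new block.
7:30 pm–8:00 pm overlaps/touches 7:15 pm–8:15 pm → extend to 7:15 pm–8:15 pm.

7:00 am–2:30 pm, 7:15 pm–8:15 pm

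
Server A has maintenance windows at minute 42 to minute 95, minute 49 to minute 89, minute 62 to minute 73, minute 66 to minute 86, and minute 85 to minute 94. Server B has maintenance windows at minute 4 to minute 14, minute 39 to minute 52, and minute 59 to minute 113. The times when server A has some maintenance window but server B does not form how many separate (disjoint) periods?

Merge the first list: minute 42 to minute 95.
A \ B = minute 52 to minute 59.
That is 1 disjoint piece.

1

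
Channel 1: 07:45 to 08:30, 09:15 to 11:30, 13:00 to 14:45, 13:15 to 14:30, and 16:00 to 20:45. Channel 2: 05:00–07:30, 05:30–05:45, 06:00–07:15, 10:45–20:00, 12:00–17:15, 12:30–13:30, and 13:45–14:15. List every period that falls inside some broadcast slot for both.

First set merges to 07:45–08:30, 09:15–11:30, 13:00–14:45, 16:00–20:45.
Second set merges to 05:00–07:30, 10:45–20:00.
07:45–08:30 meets no B interval.
09:15–11:30 ∩ B → 10:45–11:30.
13:00–14:45 ∩ B → 13:00–14:45.
16:00–20:45 ∩ B → 16:00–20:00.

10:45–11:30, 13:00–14:45, 16:00–20:00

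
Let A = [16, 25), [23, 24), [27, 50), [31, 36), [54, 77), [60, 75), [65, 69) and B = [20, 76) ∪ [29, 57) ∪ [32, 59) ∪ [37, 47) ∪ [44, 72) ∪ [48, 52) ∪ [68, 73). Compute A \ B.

[16, 20) ∪ [76, 77)

Merge the first list: [16, 25), [27, 50), [54, 77).
Merge the second list: [20, 76).
[16, 25) \ B = [16, 20).
[27, 50): entirely removed.
[54, 77) \ B = [76, 77).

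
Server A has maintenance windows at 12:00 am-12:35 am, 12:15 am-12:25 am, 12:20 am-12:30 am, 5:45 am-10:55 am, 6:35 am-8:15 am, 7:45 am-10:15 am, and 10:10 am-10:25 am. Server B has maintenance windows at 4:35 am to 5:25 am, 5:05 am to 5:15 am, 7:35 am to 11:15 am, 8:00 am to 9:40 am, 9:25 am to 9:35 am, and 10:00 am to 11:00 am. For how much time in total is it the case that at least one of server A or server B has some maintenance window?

6 h 55 min

Merge the first list: 12:00 am–12:35 am, 5:45 am–10:55 am.
Merge the second list: 4:35 am–5:25 am, 7:35 am–11:15 am.
A ∪ B = 12:00 am–12:35 am, 4:35 am–5:25 am, 5:45 am–11:15 am.
Total: 35 min + 50 min + 5 h 30 min = 6 h 55 min.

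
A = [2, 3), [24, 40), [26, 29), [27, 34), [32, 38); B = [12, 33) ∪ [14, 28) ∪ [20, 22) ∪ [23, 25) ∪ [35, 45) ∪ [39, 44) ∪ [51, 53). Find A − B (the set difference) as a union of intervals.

[2, 3) ∪ [33, 35)

First set merges to [2, 3), [24, 40).
Second set merges to [12, 33), [35, 45), [51, 53).
[2, 3): no B overlap → unchanged.
[24, 40) minus B → [33, 35).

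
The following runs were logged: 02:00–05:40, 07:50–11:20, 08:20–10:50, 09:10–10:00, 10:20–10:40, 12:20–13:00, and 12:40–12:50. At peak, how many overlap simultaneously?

3

Walk the sorted start/end points keeping a running depth.
The depth first hits 3 at 09:10.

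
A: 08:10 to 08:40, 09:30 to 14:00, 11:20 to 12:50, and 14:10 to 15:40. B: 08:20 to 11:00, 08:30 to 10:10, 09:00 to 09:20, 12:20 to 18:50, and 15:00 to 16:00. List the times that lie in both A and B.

A, merged: 08:10-08:40, 09:30-14:00, 14:10-15:40.
B, merged: 08:20-11:00, 12:20-18:50.
08:10-08:40 overlaps B on 08:20-08:40.
09:30-14:00 overlaps B on 09:30-11:00, 12:20-14:00.
14:10-15:40 overlaps B on 14:10-15:40.

08:20-08:40, 09:30-11:00, 12:20-14:00, 14:10-15:40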